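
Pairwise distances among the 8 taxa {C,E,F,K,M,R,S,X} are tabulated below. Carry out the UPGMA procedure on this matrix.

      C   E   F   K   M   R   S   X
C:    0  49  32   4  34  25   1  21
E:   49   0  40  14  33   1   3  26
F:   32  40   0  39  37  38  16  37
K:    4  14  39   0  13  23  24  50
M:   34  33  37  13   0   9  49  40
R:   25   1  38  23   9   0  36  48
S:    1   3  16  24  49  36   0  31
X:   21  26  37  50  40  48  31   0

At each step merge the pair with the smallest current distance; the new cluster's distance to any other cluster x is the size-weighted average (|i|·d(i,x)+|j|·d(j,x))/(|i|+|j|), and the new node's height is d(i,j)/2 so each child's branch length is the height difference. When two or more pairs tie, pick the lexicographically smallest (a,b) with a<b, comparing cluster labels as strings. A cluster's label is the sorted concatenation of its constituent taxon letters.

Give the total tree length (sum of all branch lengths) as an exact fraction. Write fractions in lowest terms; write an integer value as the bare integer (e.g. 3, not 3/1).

937/12

iteration 1: select C,S (d=1); attach at lengths (1/2, 1/2); label the merged cluster CS
  updated: d(CS,E)=26, d(CS,F)=24, d(CS,K)=14, d(CS,M)=83/2, d(CS,R)=61/2, d(CS,X)=26
iteration 2: select E,R (d=1); attach at lengths (1/2, 1/2); label the merged cluster ER
  updated: d(CS,ER)=113/4, d(ER,F)=39, d(ER,K)=37/2, d(ER,M)=21, d(ER,X)=37
iteration 3: select K,M (d=13); attach at lengths (13/2, 13/2); label the merged cluster KM
  updated: d(CS,KM)=111/4, d(ER,KM)=79/4, d(F,KM)=38, d(KM,X)=45
iteration 4: select ER,KM (d=79/4); attach at lengths (75/8, 27/8); label the merged cluster EKMR
  updated: d(CS,EKMR)=28, d(EKMR,F)=77/2, d(EKMR,X)=41
iteration 5: select CS,F (d=24); attach at lengths (23/2, 12); label the merged cluster CFS
  updated: d(CFS,EKMR)=63/2, d(CFS,X)=89/3
iteration 6: select CFS,X (d=89/3); attach at lengths (17/6, 89/6); label the merged cluster CFSX
  updated: d(CFSX,EKMR)=271/8
iteration 7: select CFSX,EKMR (d=271/8); attach at lengths (101/48, 113/16); label the merged cluster CEFKMRSX
final tree: ((((C:1/2,S:1/2):23/2,F:12):17/6,X:89/6):101/48,((E:1/2,R:1/2):75/8,(K:13/2,M:13/2):27/8):113/16)
total length: 937/12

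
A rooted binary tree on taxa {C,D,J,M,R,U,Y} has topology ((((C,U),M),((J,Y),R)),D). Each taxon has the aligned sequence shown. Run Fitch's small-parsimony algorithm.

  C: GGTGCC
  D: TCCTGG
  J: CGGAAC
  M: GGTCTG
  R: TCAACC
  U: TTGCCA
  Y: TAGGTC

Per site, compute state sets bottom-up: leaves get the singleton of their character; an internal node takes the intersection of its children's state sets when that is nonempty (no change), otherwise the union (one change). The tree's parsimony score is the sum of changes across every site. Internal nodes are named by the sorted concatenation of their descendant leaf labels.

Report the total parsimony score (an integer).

22

[col 0] CU: children C:{G}, U:{T} ∪→ {G,T}; cost 1
[col 0] CMU: children CU:{G,T}, M:{G} ∩→ {G}; cost 0
[col 0] JY: children J:{C}, Y:{T} ∪→ {C,T}; cost 1
[col 0] JRY: children JY:{C,T}, R:{T} ∩→ {T}; cost 0
[col 0] CJMRUY: children CMU:{G}, JRY:{T} ∪→ {G,T}; cost 1
[col 0] CDJMRUY: children CJMRUY:{G,T}, D:{T} ∩→ {T}; cost 0
[col 1] CU: children C:{G}, U:{T} ∪→ {G,T}; cost 1
[col 1] CMU: children CU:{G,T}, M:{G} ∩→ {G}; cost 0
[col 1] JY: children J:{G}, Y:{A} ∪→ {A,G}; cost 1
[col 1] JRY: children JY:{A,G}, R:{C} ∪→ {A,C,G}; cost 1
[col 1] CJMRUY: children CMU:{G}, JRY:{A,C,G} ∩→ {G}; cost 0
[col 1] CDJMRUY: children CJMRUY:{G}, D:{C} ∪→ {C,G}; cost 1
[col 2] CU: children C:{T}, U:{G} ∪→ {G,T}; cost 1
[col 2] CMU: children CU:{G,T}, M:{T} ∩→ {T}; cost 0
[col 2] JY: children J:{G}, Y:{G} ∩→ {G}; cost 0
[col 2] JRY: children JY:{G}, R:{A} ∪→ {A,G}; cost 1
[col 2] CJMRUY: children CMU:{T}, JRY:{A,G} ∪→ {A,G,T}; cost 1
[col 2] CDJMRUY: children CJMRUY:{A,G,T}, D:{C} ∪→ {A,C,G,T}; cost 1
[col 3] CU: children C:{G}, U:{C} ∪→ {C,G}; cost 1
[col 3] CMU: children CU:{C,G}, M:{C} ∩→ {C}; cost 0
[col 3] JY: children J:{A}, Y:{G} ∪→ {A,G}; cost 1
[col 3] JRY: children JY:{A,G}, R:{A} ∩→ {A}; cost 0
[col 3] CJMRUY: children CMU:{C}, JRY:{A} ∪→ {A,C}; cost 1
[col 3] CDJMRUY: children CJMRUY:{A,C}, D:{T} ∪→ {A,C,T}; cost 1
[col 4] CU: children C:{C}, U:{C} ∩→ {C}; cost 0
[col 4] CMU: children CU:{C}, M:{T} ∪→ {C,T}; cost 1
[col 4] JY: children J:{A}, Y:{T} ∪→ {A,T}; cost 1
[col 4] JRY: children JY:{A,T}, R:{C} ∪→ {A,C,T}; cost 1
[col 4] CJMRUY: children CMU:{C,T}, JRY:{A,C,T} ∩→ {C,T}; cost 0
[col 4] CDJMRUY: children CJMRUY:{C,T}, D:{G} ∪→ {C,G,T}; cost 1
[col 5] CU: children C:{C}, U:{A} ∪→ {A,C}; cost 1
[col 5] CMU: children CU:{A,C}, M:{G} ∪→ {A,C,G}; cost 1
[col 5] JY: children J:{C}, Y:{C} ∩→ {C}; cost 0
[col 5] JRY: children JY:{C}, R:{C} ∩→ {C}; cost 0
[col 5] CJMRUY: children CMU:{A,C,G}, JRY:{C} ∩→ {C}; cost 0
[col 5] CDJMRUY: children CJMRUY:{C}, D:{G} ∪→ {C,G}; cost 1
per-site changes: [3, 4, 4, 4, 4, 3]; total = 22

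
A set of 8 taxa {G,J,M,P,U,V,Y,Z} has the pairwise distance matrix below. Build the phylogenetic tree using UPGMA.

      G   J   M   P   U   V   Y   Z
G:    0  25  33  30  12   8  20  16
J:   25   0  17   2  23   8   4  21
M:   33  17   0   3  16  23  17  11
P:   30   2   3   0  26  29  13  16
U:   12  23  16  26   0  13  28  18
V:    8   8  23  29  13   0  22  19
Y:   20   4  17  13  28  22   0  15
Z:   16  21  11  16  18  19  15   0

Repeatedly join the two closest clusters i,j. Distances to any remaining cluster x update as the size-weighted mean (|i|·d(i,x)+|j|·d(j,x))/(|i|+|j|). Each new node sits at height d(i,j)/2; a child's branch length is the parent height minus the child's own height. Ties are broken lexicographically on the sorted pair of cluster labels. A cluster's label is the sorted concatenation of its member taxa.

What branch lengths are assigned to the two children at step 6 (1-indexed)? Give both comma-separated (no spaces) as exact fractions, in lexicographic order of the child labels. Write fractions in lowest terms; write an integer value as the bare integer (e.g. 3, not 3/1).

19/6,23/12

1. join J+P (d=2) ⇒ JP; edges |J|=1, |P|=1
  updated: d(G,JP)=55/2, d(JP,M)=10, d(JP,U)=49/2, d(JP,V)=37/2, d(JP,Y)=17/2, d(JP,Z)=37/2
2. join G+V (d=8) ⇒ GV; edges |G|=4, |V|=4
  updated: d(GV,JP)=23, d(GV,M)=28, d(GV,U)=25/2, d(GV,Y)=21, d(GV,Z)=35/2
3. join JP+Y (d=17/2) ⇒ JPY; edges |JP|=13/4, |Y|=17/4
  updated: d(GV,JPY)=67/3, d(JPY,M)=37/3, d(JPY,U)=77/3, d(JPY,Z)=52/3
4. join M+Z (d=11) ⇒ MZ; edges |M|=11/2, |Z|=11/2
  updated: d(GV,MZ)=91/4, d(JPY,MZ)=89/6, d(MZ,U)=17
5. join GV+U (d=25/2) ⇒ GUV; edges |GV|=9/4, |U|=25/4
  updated: d(GUV,JPY)=211/9, d(GUV,MZ)=125/6
6. join JPY+MZ (d=89/6) ⇒ JMPYZ; edges |JPY|=19/6, |MZ|=23/12
  updated: d(GUV,JMPYZ)=112/5
7. join GUV+JMPYZ (d=112/5) ⇒ GJMPUVYZ; edges |GUV|=99/20, |JMPYZ|=227/60
final tree: (((G:4,V:4):9/4,U:25/4):99/20,(((J:1,P:1):13/4,Y:17/4):19/6,(M:11/2,Z:11/2):23/12):227/60)
total length: 3049/60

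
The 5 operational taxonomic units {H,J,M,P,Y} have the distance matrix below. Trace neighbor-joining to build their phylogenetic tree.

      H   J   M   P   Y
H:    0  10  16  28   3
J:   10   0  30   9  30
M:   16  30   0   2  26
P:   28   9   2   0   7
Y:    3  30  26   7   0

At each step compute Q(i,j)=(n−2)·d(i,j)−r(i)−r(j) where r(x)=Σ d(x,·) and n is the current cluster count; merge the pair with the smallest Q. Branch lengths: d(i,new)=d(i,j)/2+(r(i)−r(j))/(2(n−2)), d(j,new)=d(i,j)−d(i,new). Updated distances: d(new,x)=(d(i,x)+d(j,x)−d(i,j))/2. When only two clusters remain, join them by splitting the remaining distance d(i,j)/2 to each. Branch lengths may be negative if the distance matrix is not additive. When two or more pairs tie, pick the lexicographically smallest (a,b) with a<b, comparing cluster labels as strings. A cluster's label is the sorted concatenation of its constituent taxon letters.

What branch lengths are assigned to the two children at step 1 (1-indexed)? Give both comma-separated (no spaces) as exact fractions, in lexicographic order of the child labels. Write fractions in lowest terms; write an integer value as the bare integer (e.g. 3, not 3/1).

0,3

step 1: merge (H,Y) at d=3, Q=-114; branch lengths H→0, Y→3; new cluster HY
  updated: d(HY,J)=37/2, d(HY,M)=39/2, d(HY,P)=16
step 2: merge (HY,J) at d=37/2, Q=-149/2; branch lengths HY→67/8, J→81/8; new cluster HJY
  updated: d(HJY,M)=31/2, d(HJY,P)=13/4
step 3: merge (HJY,M) at d=31/2, Q=-83/4; branch lengths HJY→67/8, M→57/8; new cluster HJMY
  updated: d(HJMY,P)=-41/8
step 4: merge (HJMY,P) at d=-41/8; branch lengths HJMY→-41/16, P→-41/16; new cluster HJMPY
final tree: ((((H:0,Y:3):67/8,J:81/8):67/8,M:57/8):-41/16,P:-41/16)
total length: 255/8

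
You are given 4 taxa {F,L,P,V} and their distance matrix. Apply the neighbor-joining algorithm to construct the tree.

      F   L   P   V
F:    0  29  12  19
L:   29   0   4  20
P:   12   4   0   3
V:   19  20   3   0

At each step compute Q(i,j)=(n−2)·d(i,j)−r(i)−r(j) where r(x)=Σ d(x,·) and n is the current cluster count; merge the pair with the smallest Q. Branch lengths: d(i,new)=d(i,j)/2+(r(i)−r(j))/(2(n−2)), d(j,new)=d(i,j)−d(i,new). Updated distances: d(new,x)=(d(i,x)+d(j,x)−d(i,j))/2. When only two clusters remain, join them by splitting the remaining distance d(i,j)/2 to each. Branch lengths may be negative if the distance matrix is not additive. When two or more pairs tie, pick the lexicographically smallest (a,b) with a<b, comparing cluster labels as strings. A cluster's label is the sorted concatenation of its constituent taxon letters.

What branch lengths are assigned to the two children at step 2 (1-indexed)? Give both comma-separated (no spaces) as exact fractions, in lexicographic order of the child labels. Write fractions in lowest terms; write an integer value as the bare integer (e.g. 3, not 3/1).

9/2,21/2

1. join F+V (d=19, Q=-64) ⇒ FV; edges |F|=14, |V|=5
  updated: d(FV,L)=15, d(FV,P)=-2
2. join FV+L (d=15, Q=-17) ⇒ FLV; edges |FV|=9/2, |L|=21/2
  updated: d(FLV,P)=-13/2
3. join FLV+P (d=-13/2) ⇒ FLPV; edges |FLV|=-13/4, |P|=-13/4
final tree: (((F:14,V:5):9/2,L:21/2):-13/4,P:-13/4)
total length: 55/2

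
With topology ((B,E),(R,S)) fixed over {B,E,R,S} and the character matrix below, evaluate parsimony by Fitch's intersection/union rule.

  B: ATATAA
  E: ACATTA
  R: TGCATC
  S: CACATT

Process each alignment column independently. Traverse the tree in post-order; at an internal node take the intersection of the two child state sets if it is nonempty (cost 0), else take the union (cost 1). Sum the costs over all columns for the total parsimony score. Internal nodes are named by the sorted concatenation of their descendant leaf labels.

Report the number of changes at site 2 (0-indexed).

BE@0: {A} ∩ {A} = {A} (intersection, +0)
RS@0: {T} ∪ {C} = {C,T} (union, +1)
BERS@0: {A} ∪ {C,T} = {A,C,T} (union, +1)
BE@1: {T} ∪ {C} = {C,T} (union, +1)
RS@1: {G} ∪ {A} = {A,G} (union, +1)
BERS@1: {C,T} ∪ {A,G} = {A,C,G,T} (union, +1)
BE@2: {A} ∩ {A} = {A} (intersection, +0)
RS@2: {C} ∩ {C} = {C} (intersection, +0)
BERS@2: {A} ∪ {C} = {A,C} (union, +1)
BE@3: {T} ∩ {T} = {T} (intersection, +0)
RS@3: {A} ∩ {A} = {A} (intersection, +0)
BERS@3: {T} ∪ {A} = {A,T} (union, +1)
BE@4: {A} ∪ {T} = {A,T} (union, +1)
RS@4: {T} ∩ {T} = {T} (intersection, +0)
BERS@4: {A,T} ∩ {T} = {T} (intersection, +0)
BE@5: {A} ∩ {A} = {A} (intersection, +0)
RS@5: {C} ∪ {T} = {C,T} (union, +1)
BERS@5: {A} ∪ {C,T} = {A,C,T} (union, +1)
per-site changes: [2, 3, 1, 1, 1, 2]; total = 10

1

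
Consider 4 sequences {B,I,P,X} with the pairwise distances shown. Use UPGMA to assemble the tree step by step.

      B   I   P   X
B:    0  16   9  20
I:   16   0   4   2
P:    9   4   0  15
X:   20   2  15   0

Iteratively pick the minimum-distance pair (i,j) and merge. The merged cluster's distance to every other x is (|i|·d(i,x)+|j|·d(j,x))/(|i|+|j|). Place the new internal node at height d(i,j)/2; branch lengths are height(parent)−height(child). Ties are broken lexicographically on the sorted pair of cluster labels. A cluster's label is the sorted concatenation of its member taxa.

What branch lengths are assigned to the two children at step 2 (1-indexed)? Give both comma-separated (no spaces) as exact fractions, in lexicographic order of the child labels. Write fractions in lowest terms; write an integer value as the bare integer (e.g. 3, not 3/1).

1. join I+X (d=2) ⇒ IX; edges |I|=1, |X|=1
  updated: d(B,IX)=18, d(IX,P)=19/2
2. join B+P (d=9) ⇒ BP; edges |B|=9/2, |P|=9/2
  updated: d(BP,IX)=55/4
3. join BP+IX (d=55/4) ⇒ BIPX; edges |BP|=19/8, |IX|=47/8
final tree: ((B:9/2,P:9/2):19/8,(I:1,X:1):47/8)
total length: 77/4

9/2,9/2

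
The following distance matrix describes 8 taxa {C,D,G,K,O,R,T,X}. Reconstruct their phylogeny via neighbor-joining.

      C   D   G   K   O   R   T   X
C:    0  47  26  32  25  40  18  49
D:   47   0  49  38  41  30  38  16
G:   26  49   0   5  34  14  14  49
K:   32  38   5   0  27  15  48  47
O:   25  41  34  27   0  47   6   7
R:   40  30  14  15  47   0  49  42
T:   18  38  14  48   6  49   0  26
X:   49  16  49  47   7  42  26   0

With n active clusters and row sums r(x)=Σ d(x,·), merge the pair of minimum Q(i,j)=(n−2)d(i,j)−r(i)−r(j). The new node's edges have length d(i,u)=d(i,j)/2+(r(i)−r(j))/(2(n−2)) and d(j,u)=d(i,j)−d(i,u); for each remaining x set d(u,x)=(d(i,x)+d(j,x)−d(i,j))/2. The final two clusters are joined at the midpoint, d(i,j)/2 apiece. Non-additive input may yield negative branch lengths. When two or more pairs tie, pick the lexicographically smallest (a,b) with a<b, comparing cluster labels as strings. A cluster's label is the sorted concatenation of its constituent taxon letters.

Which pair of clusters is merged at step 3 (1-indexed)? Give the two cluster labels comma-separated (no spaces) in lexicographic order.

step 1: merge (D,X) at d=16, Q=-399; branch lengths D→119/12, X→73/12; new cluster DX
  updated: d(C,DX)=40, d(DX,G)=41, d(DX,K)=69/2, d(DX,O)=16, d(DX,R)=28, d(DX,T)=24
step 2: merge (O,T) at d=6, Q=-284; branch lengths O→13/5, T→17/5; new cluster OT
  updated: d(C,OT)=37/2, d(DX,OT)=17, d(G,OT)=21, d(K,OT)=69/2, d(OT,R)=45
step 3: merge (DX,OT) at d=17, Q=-457/2; branch lengths DX→185/16, OT→87/16; new cluster DOTX
  updated: d(C,DOTX)=83/4, d(DOTX,G)=45/2, d(DOTX,K)=26, d(DOTX,R)=28
step 4: merge (C,DOTX) at d=83/4, Q=-615/4; branch lengths C→335/24, DOTX→163/24; new cluster CDOTX
  updated: d(CDOTX,G)=111/8, d(CDOTX,K)=149/8, d(CDOTX,R)=189/8
step 5: merge (CDOTX,R) at d=189/8, Q=-123/2; branch lengths CDOTX→203/16, R→175/16; new cluster CDORTX
  updated: d(CDORTX,G)=17/8, d(CDORTX,K)=5
step 6: merge (CDORTX,G) at d=17/8, Q=-97/8; branch lengths CDORTX→17/16, G→17/16; new cluster CDGORTX
  updated: d(CDGORTX,K)=63/16
step 7: merge (CDGORTX,K) at d=63/16; branch lengths CDGORTX→63/32, K→63/32; new cluster CDGKORTX
final tree: ((((C:335/24,((D:119/12,X:73/12):185/16,(O:13/5,T:17/5):87/16):163/24):203/16,R:175/16):17/16,G:17/16):63/32,K:63/32)
total length: 1431/16

DX,OT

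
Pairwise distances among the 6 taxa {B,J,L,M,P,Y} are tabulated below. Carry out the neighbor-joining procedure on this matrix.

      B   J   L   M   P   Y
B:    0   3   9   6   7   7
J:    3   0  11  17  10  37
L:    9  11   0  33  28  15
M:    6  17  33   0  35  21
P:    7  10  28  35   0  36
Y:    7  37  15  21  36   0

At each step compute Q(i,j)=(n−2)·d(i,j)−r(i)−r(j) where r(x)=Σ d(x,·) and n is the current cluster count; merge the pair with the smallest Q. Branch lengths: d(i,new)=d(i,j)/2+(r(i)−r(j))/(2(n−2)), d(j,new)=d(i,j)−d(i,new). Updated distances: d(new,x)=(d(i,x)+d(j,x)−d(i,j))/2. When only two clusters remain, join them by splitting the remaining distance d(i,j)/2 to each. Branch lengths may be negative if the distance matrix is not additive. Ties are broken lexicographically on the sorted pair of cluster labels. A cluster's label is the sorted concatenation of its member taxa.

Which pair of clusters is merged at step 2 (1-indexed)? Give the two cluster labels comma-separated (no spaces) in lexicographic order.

iteration 1: select J,P (d=10, Q=-154); attach at lengths (1/4, 39/4); label the merged cluster JP
  updated: d(B,JP)=0, d(JP,L)=29/2, d(JP,M)=21, d(JP,Y)=63/2
iteration 2: select L,Y (d=15, Q=-101); attach at lengths (7, 8); label the merged cluster LY
  updated: d(B,LY)=1/2, d(JP,LY)=31/2, d(LY,M)=39/2
iteration 3: select B,JP (d=0, Q=-43); attach at lengths (-15/2, 15/2); label the merged cluster BJP
  updated: d(BJP,LY)=8, d(BJP,M)=27/2
iteration 4: select BJP,LY (d=8, Q=-41); attach at lengths (1, 7); label the merged cluster BJLPY
  updated: d(BJLPY,M)=25/2
iteration 5: select BJLPY,M (d=25/2); attach at lengths (25/4, 25/4); label the merged cluster BJLMPY
final tree: (((B:-15/2,(J:1/4,P:39/4):15/2):1,(L:7,Y:8):7):25/4,M:25/4)
total length: 91/2

L,Y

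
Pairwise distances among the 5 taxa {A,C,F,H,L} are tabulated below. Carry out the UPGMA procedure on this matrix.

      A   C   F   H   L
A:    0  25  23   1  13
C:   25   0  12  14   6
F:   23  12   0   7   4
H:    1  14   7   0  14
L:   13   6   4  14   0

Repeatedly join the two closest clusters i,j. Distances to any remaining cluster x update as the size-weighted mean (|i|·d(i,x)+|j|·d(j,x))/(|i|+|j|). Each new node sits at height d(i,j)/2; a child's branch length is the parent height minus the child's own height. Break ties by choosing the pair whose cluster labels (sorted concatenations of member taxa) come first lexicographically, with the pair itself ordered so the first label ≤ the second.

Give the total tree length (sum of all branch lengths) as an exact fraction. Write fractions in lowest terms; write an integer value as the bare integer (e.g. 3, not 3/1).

1. join A+H (d=1) ⇒ AH; edges |A|=1/2, |H|=1/2
  updated: d(AH,C)=39/2, d(AH,F)=15, d(AH,L)=27/2
2. join F+L (d=4) ⇒ FL; edges |F|=2, |L|=2
  updated: d(AH,FL)=57/4, d(C,FL)=9
3. join C+FL (d=9) ⇒ CFL; edges |C|=9/2, |FL|=5/2
  updated: d(AH,CFL)=16
4. join AH+CFL (d=16) ⇒ ACFHL; edges |AH|=15/2, |CFL|=7/2
final tree: ((A:1/2,H:1/2):15/2,(C:9/2,(F:2,L:2):5/2):7/2)
total length: 23

23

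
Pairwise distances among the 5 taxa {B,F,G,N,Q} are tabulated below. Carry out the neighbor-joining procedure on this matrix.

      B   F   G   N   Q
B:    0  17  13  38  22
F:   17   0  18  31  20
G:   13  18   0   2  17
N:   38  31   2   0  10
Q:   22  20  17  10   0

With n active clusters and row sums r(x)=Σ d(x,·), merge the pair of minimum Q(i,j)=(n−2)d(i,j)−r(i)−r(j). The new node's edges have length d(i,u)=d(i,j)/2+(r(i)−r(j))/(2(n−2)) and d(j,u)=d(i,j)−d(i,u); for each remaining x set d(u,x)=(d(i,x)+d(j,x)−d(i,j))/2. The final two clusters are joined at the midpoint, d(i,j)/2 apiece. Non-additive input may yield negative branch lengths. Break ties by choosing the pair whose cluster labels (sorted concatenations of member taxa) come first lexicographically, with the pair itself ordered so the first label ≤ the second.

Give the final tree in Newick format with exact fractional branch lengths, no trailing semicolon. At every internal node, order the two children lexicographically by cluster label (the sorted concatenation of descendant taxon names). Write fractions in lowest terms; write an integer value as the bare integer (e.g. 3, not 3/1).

((((B:55/6,F:47/6):31/4,Q:19/4):31/4,G:-2):2,N:2)

step 1: merge (B,F) at d=17, Q=-125; branch lengths B→55/6, F→47/6; new cluster BF
  updated: d(BF,G)=7, d(BF,N)=26, d(BF,Q)=25/2
step 2: merge (BF,Q) at d=25/2, Q=-60; branch lengths BF→31/4, Q→19/4; new cluster BFQ
  updated: d(BFQ,G)=23/4, d(BFQ,N)=47/4
step 3: merge (BFQ,G) at d=23/4, Q=-39/2; branch lengths BFQ→31/4, G→-2; new cluster BFGQ
  updated: d(BFGQ,N)=4
step 4: merge (BFGQ,N) at d=4; branch lengths BFGQ→2, N→2; new cluster BFGNQ
final tree: ((((B:55/6,F:47/6):31/4,Q:19/4):31/4,G:-2):2,N:2)
total length: 157/4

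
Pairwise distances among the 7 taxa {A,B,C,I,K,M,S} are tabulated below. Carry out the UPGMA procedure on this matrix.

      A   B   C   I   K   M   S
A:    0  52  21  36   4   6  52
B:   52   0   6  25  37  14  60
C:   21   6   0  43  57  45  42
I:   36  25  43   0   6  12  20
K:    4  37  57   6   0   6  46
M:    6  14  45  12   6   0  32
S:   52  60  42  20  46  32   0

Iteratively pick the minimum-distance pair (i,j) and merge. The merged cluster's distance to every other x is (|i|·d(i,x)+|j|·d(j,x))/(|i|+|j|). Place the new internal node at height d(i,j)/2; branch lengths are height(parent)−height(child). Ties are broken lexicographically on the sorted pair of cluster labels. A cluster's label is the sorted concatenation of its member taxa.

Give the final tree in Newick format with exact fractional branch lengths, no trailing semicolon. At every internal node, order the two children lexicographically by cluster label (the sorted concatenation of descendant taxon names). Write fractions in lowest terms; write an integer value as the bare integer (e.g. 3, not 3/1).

step 1: merge (A,K) at d=4; branch lengths A→2, K→2; new cluster AK
  updated: d(AK,B)=89/2, d(AK,C)=39, d(AK,I)=21, d(AK,M)=6, d(AK,S)=49
step 2: merge (AK,M) at d=6; branch lengths AK→1, M→3; new cluster AKM
  updated: d(AKM,B)=103/3, d(AKM,C)=41, d(AKM,I)=18, d(AKM,S)=130/3
step 3: merge (B,C) at d=6; branch lengths B→3, C→3; new cluster BC
  updated: d(AKM,BC)=113/3, d(BC,I)=34, d(BC,S)=51
step 4: merge (AKM,I) at d=18; branch lengths AKM→6, I→9; new cluster AIKM
  updated: d(AIKM,BC)=147/4, d(AIKM,S)=75/2
step 5: merge (AIKM,BC) at d=147/4; branch lengths AIKM→75/8, BC→123/8; new cluster ABCIKM
  updated: d(ABCIKM,S)=42
step 6: merge (ABCIKM,S) at d=42; branch lengths ABCIKM→21/8, S→21; new cluster ABCIKMS
final tree: (((((A:2,K:2):1,M:3):6,I:9):75/8,(B:3,C:3):123/8):21/8,S:21)
total length: 619/8

(((((A:2,K:2):1,M:3):6,I:9):75/8,(B:3,C:3):123/8):21/8,S:21)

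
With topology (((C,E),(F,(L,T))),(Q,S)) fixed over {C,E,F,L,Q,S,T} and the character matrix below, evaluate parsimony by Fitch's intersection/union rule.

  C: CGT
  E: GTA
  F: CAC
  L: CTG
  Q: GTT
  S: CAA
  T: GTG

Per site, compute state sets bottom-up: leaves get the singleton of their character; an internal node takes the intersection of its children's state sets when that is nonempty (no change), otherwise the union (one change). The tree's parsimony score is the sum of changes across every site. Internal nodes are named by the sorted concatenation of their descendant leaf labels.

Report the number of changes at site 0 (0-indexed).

3

site 0, node CE: C={C} ∪ E={G} → {C,G} (+1)
site 0, node LT: L={C} ∪ T={G} → {C,G} (+1)
site 0, node FLT: F={C} ∩ LT={C,G} → {C} (+0)
site 0, node CEFLT: CE={C,G} ∩ FLT={C} → {C} (+0)
site 0, node QS: Q={G} ∪ S={C} → {C,G} (+1)
site 0, node CEFLQST: CEFLT={C} ∩ QS={C,G} → {C} (+0)
site 1, node CE: C={G} ∪ E={T} → {G,T} (+1)
site 1, node LT: L={T} ∩ T={T} → {T} (+0)
site 1, node FLT: F={A} ∪ LT={T} → {A,T} (+1)
site 1, node CEFLT: CE={G,T} ∩ FLT={A,T} → {T} (+0)
site 1, node QS: Q={T} ∪ S={A} → {A,T} (+1)
site 1, node CEFLQST: CEFLT={T} ∩ QS={A,T} → {T} (+0)
site 2, node CE: C={T} ∪ E={A} → {A,T} (+1)
site 2, node LT: L={G} ∩ T={G} → {G} (+0)
site 2, node FLT: F={C} ∪ LT={G} → {C,G} (+1)
site 2, node CEFLT: CE={A,T} ∪ FLT={C,G} → {A,C,G,T} (+1)
site 2, node QS: Q={T} ∪ S={A} → {A,T} (+1)
site 2, node CEFLQST: CEFLT={A,C,G,T} ∩ QS={A,T} → {A,T} (+0)
per-site changes: [3, 3, 4]; total = 10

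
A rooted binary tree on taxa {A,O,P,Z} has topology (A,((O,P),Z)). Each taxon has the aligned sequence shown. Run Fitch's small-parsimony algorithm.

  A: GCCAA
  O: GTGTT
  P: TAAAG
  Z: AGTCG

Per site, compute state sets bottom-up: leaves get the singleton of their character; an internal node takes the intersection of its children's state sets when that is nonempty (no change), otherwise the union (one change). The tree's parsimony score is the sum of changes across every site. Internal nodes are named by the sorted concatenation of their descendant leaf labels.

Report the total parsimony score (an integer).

OP@0: {G} ∪ {T} = {G,T} (union, +1)
OPZ@0: {G,T} ∪ {A} = {A,G,T} (union, +1)
AOPZ@0: {G} ∩ {A,G,T} = {G} (intersection, +0)
OP@1: {T} ∪ {A} = {A,T} (union, +1)
OPZ@1: {A,T} ∪ {G} = {A,G,T} (union, +1)
AOPZ@1: {C} ∪ {A,G,T} = {A,C,G,T} (union, +1)
OP@2: {G} ∪ {A} = {A,G} (union, +1)
OPZ@2: {A,G} ∪ {T} = {A,G,T} (union, +1)
AOPZ@2: {C} ∪ {A,G,T} = {A,C,G,T} (union, +1)
OP@3: {T} ∪ {A} = {A,T} (union, +1)
OPZ@3: {A,T} ∪ {C} = {A,C,T} (union, +1)
AOPZ@3: {A} ∩ {A,C,T} = {A} (intersection, +0)
OP@4: {T} ∪ {G} = {G,T} (union, +1)
OPZ@4: {G,T} ∩ {G} = {G} (intersection, +0)
AOPZ@4: {A} ∪ {G} = {A,G} (union, +1)
per-site changes: [2, 3, 3, 2, 2]; total = 12

12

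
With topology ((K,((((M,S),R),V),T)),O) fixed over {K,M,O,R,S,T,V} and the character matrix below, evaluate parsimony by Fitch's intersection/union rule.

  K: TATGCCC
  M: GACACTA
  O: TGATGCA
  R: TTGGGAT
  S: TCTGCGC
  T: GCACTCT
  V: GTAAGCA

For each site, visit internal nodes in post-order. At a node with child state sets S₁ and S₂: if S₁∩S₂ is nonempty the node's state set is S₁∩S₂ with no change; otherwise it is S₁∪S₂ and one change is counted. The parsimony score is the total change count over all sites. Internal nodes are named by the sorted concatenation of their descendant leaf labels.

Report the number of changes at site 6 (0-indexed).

MS@0: {G} ∪ {T} = {G,T} (union, +1)
MRS@0: {G,T} ∩ {T} = {T} (intersection, +0)
MRSV@0: {T} ∪ {G} = {G,T} (union, +1)
MRSTV@0: {G,T} ∩ {G} = {G} (intersection, +0)
KMRSTV@0: {T} ∪ {G} = {G,T} (union, +1)
KMORSTV@0: {G,T} ∩ {T} = {T} (intersection, +0)
MS@1: {A} ∪ {C} = {A,C} (union, +1)
MRS@1: {A,C} ∪ {T} = {A,C,T} (union, +1)
MRSV@1: {A,C,T} ∩ {T} = {T} (intersection, +0)
MRSTV@1: {T} ∪ {C} = {C,T} (union, +1)
KMRSTV@1: {A} ∪ {C,T} = {A,C,T} (union, +1)
KMORSTV@1: {A,C,T} ∪ {G} = {A,C,G,T} (union, +1)
MS@2: {C} ∪ {T} = {C,T} (union, +1)
MRS@2: {C,T} ∪ {G} = {C,G,T} (union, +1)
MRSV@2: {C,G,T} ∪ {A} = {A,C,G,T} (union, +1)
MRSTV@2: {A,C,G,T} ∩ {A} = {A} (intersection, +0)
KMRSTV@2: {T} ∪ {A} = {A,T} (union, +1)
KMORSTV@2: {A,T} ∩ {A} = {A} (intersection, +0)
MS@3: {A} ∪ {G} = {A,G} (union, +1)
MRS@3: {A,G} ∩ {G} = {G} (intersection, +0)
MRSV@3: {G} ∪ {A} = {A,G} (union, +1)
MRSTV@3: {A,G} ∪ {C} = {A,C,G} (union, +1)
KMRSTV@3: {G} ∩ {A,C,G} = {G} (intersection, +0)
KMORSTV@3: {G} ∪ {T} = {G,T} (union, +1)
MS@4: {C} ∩ {C} = {C} (intersection, +0)
MRS@4: {C} ∪ {G} = {C,G} (union, +1)
MRSV@4: {C,G} ∩ {G} = {G} (intersection, +0)
MRSTV@4: {G} ∪ {T} = {G,T} (union, +1)
KMRSTV@4: {C} ∪ {G,T} = {C,G,T} (union, +1)
KMORSTV@4: {C,G,T} ∩ {G} = {G} (intersection, +0)
MS@5: {T} ∪ {G} = {G,T} (union, +1)
MRS@5: {G,T} ∪ {A} = {A,G,T} (union, +1)
MRSV@5: {A,G,T} ∪ {C} = {A,C,G,T} (union, +1)
MRSTV@5: {A,C,G,T} ∩ {C} = {C} (intersection, +0)
KMRSTV@5: {C} ∩ {C} = {C} (intersection, +0)
KMORSTV@5: {C} ∩ {C} = {C} (intersection, +0)
MS@6: {A} ∪ {C} = {A,C} (union, +1)
MRS@6: {A,C} ∪ {T} = {A,C,T} (union, +1)
MRSV@6: {A,C,T} ∩ {A} = {A} (intersection, +0)
MRSTV@6: {A} ∪ {T} = {A,T} (union, +1)
KMRSTV@6: {C} ∪ {A,T} = {A,C,T} (union, +1)
KMORSTV@6: {A,C,T} ∩ {A} = {A} (intersection, +0)
per-site changes: [3, 5, 4, 4, 3, 3, 4]; total = 26

4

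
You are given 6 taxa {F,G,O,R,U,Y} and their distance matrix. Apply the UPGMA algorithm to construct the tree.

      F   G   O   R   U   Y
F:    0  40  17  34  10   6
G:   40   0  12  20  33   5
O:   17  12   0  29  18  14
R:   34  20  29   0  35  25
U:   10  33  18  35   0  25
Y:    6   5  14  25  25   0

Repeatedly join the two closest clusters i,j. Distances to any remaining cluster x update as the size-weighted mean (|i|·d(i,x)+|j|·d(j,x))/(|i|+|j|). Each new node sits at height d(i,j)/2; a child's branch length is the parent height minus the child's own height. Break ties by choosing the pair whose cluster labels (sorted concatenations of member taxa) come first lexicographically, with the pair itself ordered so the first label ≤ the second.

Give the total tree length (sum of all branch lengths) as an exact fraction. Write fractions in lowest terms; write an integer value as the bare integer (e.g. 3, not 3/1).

3251/60

1. join G+Y (d=5) ⇒ GY; edges |G|=5/2, |Y|=5/2
  updated: d(F,GY)=23, d(GY,O)=13, d(GY,R)=45/2, d(GY,U)=29
2. join F+U (d=10) ⇒ FU; edges |F|=5, |U|=5
  updated: d(FU,GY)=26, d(FU,O)=35/2, d(FU,R)=69/2
3. join GY+O (d=13) ⇒ GOY; edges |GY|=4, |O|=13/2
  updated: d(FU,GOY)=139/6, d(GOY,R)=74/3
4. join FU+GOY (d=139/6) ⇒ FGOUY; edges |FU|=79/12, |GOY|=61/12
  updated: d(FGOUY,R)=143/5
5. join FGOUY+R (d=143/5) ⇒ FGORUY; edges |FGOUY|=163/60, |R|=143/10
final tree: (((F:5,U:5):79/12,((G:5/2,Y:5/2):4,O:13/2):61/12):163/60,R:143/10)
total length: 3251/60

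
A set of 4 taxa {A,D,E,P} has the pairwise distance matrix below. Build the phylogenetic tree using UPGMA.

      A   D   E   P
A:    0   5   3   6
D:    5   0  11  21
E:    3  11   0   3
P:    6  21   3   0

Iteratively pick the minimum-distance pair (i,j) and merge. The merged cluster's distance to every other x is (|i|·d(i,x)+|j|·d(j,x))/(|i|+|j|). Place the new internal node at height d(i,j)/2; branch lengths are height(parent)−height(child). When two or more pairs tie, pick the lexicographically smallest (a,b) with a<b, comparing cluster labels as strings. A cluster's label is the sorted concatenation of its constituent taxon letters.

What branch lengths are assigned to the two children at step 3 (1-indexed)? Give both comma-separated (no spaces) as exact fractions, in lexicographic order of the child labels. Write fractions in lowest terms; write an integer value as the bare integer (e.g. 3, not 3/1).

1. join A+E (d=3) ⇒ AE; edges |A|=3/2, |E|=3/2
  updated: d(AE,D)=8, d(AE,P)=9/2
2. join AE+P (d=9/2) ⇒ AEP; edges |AE|=3/4, |P|=9/4
  updated: d(AEP,D)=37/3
3. join AEP+D (d=37/3) ⇒ ADEP; edges |AEP|=47/12, |D|=37/6
final tree: (((A:3/2,E:3/2):3/4,P:9/4):47/12,D:37/6)
total length: 193/12

47/12,37/6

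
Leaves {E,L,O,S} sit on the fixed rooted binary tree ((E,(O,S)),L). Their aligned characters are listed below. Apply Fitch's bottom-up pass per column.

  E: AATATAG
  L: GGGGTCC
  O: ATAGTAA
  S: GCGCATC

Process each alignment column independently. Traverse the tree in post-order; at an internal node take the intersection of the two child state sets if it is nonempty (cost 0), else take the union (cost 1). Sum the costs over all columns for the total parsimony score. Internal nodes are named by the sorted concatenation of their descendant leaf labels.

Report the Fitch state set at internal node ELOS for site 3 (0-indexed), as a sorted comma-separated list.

[col 0] OS: children O:{A}, S:{G} ∪→ {A,G}; cost 1
[col 0] EOS: children E:{A}, OS:{A,G} ∩→ {A}; cost 0
[col 0] ELOS: children EOS:{A}, L:{G} ∪→ {A,G}; cost 1
[col 1] OS: children O:{T}, S:{C} ∪→ {C,T}; cost 1
[col 1] EOS: children E:{A}, OS:{C,T} ∪→ {A,C,T}; cost 1
[col 1] ELOS: children EOS:{A,C,T}, L:{G} ∪→ {A,C,G,T}; cost 1
[col 2] OS: children O:{A}, S:{G} ∪→ {A,G}; cost 1
[col 2] EOS: children E:{T}, OS:{A,G} ∪→ {A,G,T}; cost 1
[col 2] ELOS: children EOS:{A,G,T}, L:{G} ∩→ {G}; cost 0
[col 3] OS: children O:{G}, S:{C} ∪→ {C,G}; cost 1
[col 3] EOS: children E:{A}, OS:{C,G} ∪→ {A,C,G}; cost 1
[col 3] ELOS: children EOS:{A,C,G}, L:{G} ∩→ {G}; cost 0
[col 4] OS: children O:{T}, S:{A} ∪→ {A,T}; cost 1
[col 4] EOS: children E:{T}, OS:{A,T} ∩→ {T}; cost 0
[col 4] ELOS: children EOS:{T}, L:{T} ∩→ {T}; cost 0
[col 5] OS: children O:{A}, S:{T} ∪→ {A,T}; cost 1
[col 5] EOS: children E:{A}, OS:{A,T} ∩→ {A}; cost 0
[col 5] ELOS: children EOS:{A}, L:{C} ∪→ {A,C}; cost 1
[col 6] OS: children O:{A}, S:{C} ∪→ {A,C}; cost 1
[col 6] EOS: children E:{G}, OS:{A,C} ∪→ {A,C,G}; cost 1
[col 6] ELOS: children EOS:{A,C,G}, L:{C} ∩→ {C}; cost 0
per-site changes: [2, 3, 2, 2, 1, 2, 2]; total = 14

G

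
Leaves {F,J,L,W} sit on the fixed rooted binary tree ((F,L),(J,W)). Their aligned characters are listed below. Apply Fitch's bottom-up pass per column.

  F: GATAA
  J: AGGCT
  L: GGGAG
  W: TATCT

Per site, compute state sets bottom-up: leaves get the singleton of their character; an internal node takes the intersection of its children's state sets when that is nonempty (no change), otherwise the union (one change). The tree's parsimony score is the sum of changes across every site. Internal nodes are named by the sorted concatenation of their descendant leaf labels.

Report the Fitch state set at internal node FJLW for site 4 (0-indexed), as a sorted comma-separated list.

FL@0: {G} ∩ {G} = {G} (intersection, +0)
JW@0: {A} ∪ {T} = {A,T} (union, +1)
FJLW@0: {G} ∪ {A,T} = {A,G,T} (union, +1)
FL@1: {A} ∪ {G} = {A,G} (union, +1)
JW@1: {G} ∪ {A} = {A,G} (union, +1)
FJLW@1: {A,G} ∩ {A,G} = {A,G} (intersection, +0)
FL@2: {T} ∪ {G} = {G,T} (union, +1)
JW@2: {G} ∪ {T} = {G,T} (union, +1)
FJLW@2: {G,T} ∩ {G,T} = {G,T} (intersection, +0)
FL@3: {A} ∩ {A} = {A} (intersection, +0)
JW@3: {C} ∩ {C} = {C} (intersection, +0)
FJLW@3: {A} ∪ {C} = {A,C} (union, +1)
FL@4: {A} ∪ {G} = {A,G} (union, +1)
JW@4: {T} ∩ {T} = {T} (intersection, +0)
FJLW@4: {A,G} ∪ {T} = {A,G,T} (union, +1)
per-site changes: [2, 2, 2, 1, 2]; total = 9

A,G,T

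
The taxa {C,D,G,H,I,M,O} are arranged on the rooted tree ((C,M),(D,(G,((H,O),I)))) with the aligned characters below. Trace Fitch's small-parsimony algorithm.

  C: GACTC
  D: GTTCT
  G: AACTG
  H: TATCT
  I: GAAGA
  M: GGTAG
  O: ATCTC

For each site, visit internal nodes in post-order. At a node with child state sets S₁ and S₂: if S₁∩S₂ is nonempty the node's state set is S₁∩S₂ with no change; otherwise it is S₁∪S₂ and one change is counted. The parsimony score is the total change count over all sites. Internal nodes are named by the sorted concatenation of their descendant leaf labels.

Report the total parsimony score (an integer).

19

CM@0: {G} ∩ {G} = {G} (intersection, +0)
HO@0: {T} ∪ {A} = {A,T} (union, +1)
HIO@0: {A,T} ∪ {G} = {A,G,T} (union, +1)
GHIO@0: {A} ∩ {A,G,T} = {A} (intersection, +0)
DGHIO@0: {G} ∪ {A} = {A,G} (union, +1)
CDGHIMO@0: {G} ∩ {A,G} = {G} (intersection, +0)
CM@1: {A} ∪ {G} = {A,G} (union, +1)
HO@1: {A} ∪ {T} = {A,T} (union, +1)
HIO@1: {A,T} ∩ {A} = {A} (intersection, +0)
GHIO@1: {A} ∩ {A} = {A} (intersection, +0)
DGHIO@1: {T} ∪ {A} = {A,T} (union, +1)
CDGHIMO@1: {A,G} ∩ {A,T} = {A} (intersection, +0)
CM@2: {C} ∪ {T} = {C,T} (union, +1)
HO@2: {T} ∪ {C} = {C,T} (union, +1)
HIO@2: {C,T} ∪ {A} = {A,C,T} (union, +1)
GHIO@2: {C} ∩ {A,C,T} = {C} (intersection, +0)
DGHIO@2: {T} ∪ {C} = {C,T} (union, +1)
CDGHIMO@2: {C,T} ∩ {C,T} = {C,T} (intersection, +0)
CM@3: {T} ∪ {A} = {A,T} (union, +1)
HO@3: {C} ∪ {T} = {C,T} (union, +1)
HIO@3: {C,T} ∪ {G} = {C,G,T} (union, +1)
GHIO@3: {T} ∩ {C,G,T} = {T} (intersection, +0)
DGHIO@3: {C} ∪ {T} = {C,T} (union, +1)
CDGHIMO@3: {A,T} ∩ {C,T} = {T} (intersection, +0)
CM@4: {C} ∪ {G} = {C,G} (union, +1)
HO@4: {T} ∪ {C} = {C,T} (union, +1)
HIO@4: {C,T} ∪ {A} = {A,C,T} (union, +1)
GHIO@4: {G} ∪ {A,C,T} = {A,C,G,T} (union, +1)
DGHIO@4: {T} ∩ {A,C,G,T} = {T} (intersection, +0)
CDGHIMO@4: {C,G} ∪ {T} = {C,G,T} (union, +1)
per-site changes: [3, 3, 4, 4, 5]; total = 19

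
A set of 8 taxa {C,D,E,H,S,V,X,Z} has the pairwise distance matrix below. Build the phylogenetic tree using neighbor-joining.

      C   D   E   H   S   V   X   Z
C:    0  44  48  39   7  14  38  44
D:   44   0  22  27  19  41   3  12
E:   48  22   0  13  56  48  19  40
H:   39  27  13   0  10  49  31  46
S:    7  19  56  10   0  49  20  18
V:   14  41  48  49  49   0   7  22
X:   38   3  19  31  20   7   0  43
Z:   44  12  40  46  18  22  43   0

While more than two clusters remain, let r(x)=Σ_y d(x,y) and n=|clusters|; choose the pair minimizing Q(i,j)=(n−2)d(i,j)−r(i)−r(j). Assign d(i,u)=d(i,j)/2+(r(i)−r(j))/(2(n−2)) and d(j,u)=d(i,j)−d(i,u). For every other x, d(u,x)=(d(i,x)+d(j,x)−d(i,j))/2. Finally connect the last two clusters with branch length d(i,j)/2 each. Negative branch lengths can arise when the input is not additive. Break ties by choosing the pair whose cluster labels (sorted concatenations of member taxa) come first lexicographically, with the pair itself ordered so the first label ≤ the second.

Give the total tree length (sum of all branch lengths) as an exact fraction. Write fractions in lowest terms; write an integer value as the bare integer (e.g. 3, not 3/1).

693/8

iteration 1: select E,H (d=13, Q=-383); attach at lengths (109/12, 47/12); label the merged cluster EH
  updated: d(C,EH)=37, d(D,EH)=18, d(EH,S)=53/2, d(EH,V)=42, d(EH,X)=37/2, d(EH,Z)=73/2
iteration 2: select C,V (d=14, Q=-289); attach at lengths (79/10, 61/10); label the merged cluster CV
  updated: d(CV,D)=71/2, d(CV,EH)=65/2, d(CV,S)=21, d(CV,X)=31/2, d(CV,Z)=26
iteration 3: select D,X (d=3, Q=-351/2); attach at lengths (-1/16, 49/16); label the merged cluster DX
  updated: d(CV,DX)=24, d(DX,EH)=67/4, d(DX,S)=18, d(DX,Z)=26
iteration 4: select DX,EH (d=67/4, Q=-587/4); attach at lengths (91/24, 311/24); label the merged cluster DEHX
  updated: d(CV,DEHX)=159/8, d(DEHX,S)=111/8, d(DEHX,Z)=183/8
iteration 5: select CV,DEHX (d=159/8, Q=-335/4); attach at lengths (25/2, 59/8); label the merged cluster CDEHVX
  updated: d(CDEHVX,S)=15/2, d(CDEHVX,Z)=29/2
iteration 6: select CDEHVX,S (d=15/2, Q=-40); attach at lengths (2, 11/2); label the merged cluster CDEHSVX
  updated: d(CDEHSVX,Z)=25/2
iteration 7: select CDEHSVX,Z (d=25/2); attach at lengths (25/4, 25/4); label the merged cluster CDEHSVXZ
final tree: ((((C:79/10,V:61/10):25/2,((D:-1/16,X:49/16):91/24,(E:109/12,H:47/12):311/24):59/8):2,S:11/2):25/4,Z:25/4)
total length: 693/8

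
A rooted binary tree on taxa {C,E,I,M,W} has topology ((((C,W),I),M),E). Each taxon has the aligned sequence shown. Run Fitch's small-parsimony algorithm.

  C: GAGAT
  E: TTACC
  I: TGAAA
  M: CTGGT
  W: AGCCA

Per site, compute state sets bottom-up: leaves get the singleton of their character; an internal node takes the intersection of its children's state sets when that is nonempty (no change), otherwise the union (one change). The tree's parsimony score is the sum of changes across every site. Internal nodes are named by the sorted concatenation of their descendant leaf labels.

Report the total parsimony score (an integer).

[col 0] CW: children C:{G}, W:{A} ∪→ {A,G}; cost 1
[col 0] CIW: children CW:{A,G}, I:{T} ∪→ {A,G,T}; cost 1
[col 0] CIMW: children CIW:{A,G,T}, M:{C} ∪→ {A,C,G,T}; cost 1
[col 0] CEIMW: children CIMW:{A,C,G,T}, E:{T} ∩→ {T}; cost 0
[col 1] CW: children C:{A}, W:{G} ∪→ {A,G}; cost 1
[col 1] CIW: children CW:{A,G}, I:{G} ∩→ {G}; cost 0
[col 1] CIMW: children CIW:{G}, M:{T} ∪→ {G,T}; cost 1
[col 1] CEIMW: children CIMW:{G,T}, E:{T} ∩→ {T}; cost 0
[col 2] CW: children C:{G}, W:{C} ∪→ {C,G}; cost 1
[col 2] CIW: children CW:{C,G}, I:{A} ∪→ {A,C,G}; cost 1
[col 2] CIMW: children CIW:{A,C,G}, M:{G} ∩→ {G}; cost 0
[col 2] CEIMW: children CIMW:{G}, E:{A} ∪→ {A,G}; cost 1
[col 3] CW: children C:{A}, W:{C} ∪→ {A,C}; cost 1
[col 3] CIW: children CW:{A,C}, I:{A} ∩→ {A}; cost 0
[col 3] CIMW: children CIW:{A}, M:{G} ∪→ {A,G}; cost 1
[col 3] CEIMW: children CIMW:{A,G}, E:{C} ∪→ {A,C,G}; cost 1
[col 4] CW: children C:{T}, W:{A} ∪→ {A,T}; cost 1
[col 4] CIW: children CW:{A,T}, I:{A} ∩→ {A}; cost 0
[col 4] CIMW: children CIW:{A}, M:{T} ∪→ {A,T}; cost 1
[col 4] CEIMW: children CIMW:{A,T}, E:{C} ∪→ {A,C,T}; cost 1
per-site changes: [3, 2, 3, 3, 3]; total = 14

14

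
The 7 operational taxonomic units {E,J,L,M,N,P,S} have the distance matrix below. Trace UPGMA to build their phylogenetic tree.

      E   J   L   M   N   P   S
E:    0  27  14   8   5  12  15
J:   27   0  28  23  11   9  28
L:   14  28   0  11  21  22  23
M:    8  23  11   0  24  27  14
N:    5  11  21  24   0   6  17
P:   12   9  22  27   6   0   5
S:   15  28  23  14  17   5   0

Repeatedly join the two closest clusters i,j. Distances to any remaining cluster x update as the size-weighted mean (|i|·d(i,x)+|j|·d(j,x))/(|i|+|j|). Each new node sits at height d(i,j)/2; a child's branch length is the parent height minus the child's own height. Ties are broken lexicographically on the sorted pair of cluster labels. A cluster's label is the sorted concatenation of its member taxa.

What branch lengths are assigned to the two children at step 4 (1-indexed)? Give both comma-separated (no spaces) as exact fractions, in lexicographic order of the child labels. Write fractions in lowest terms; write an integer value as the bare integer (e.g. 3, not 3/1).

15/4,15/4

iteration 1: select E,N (d=5); attach at lengths (5/2, 5/2); label the merged cluster EN
  updated: d(EN,J)=19, d(EN,L)=35/2, d(EN,M)=16, d(EN,P)=9, d(EN,S)=16
iteration 2: select P,S (d=5); attach at lengths (5/2, 5/2); label the merged cluster PS
  updated: d(EN,PS)=25/2, d(J,PS)=37/2, d(L,PS)=45/2, d(M,PS)=41/2
iteration 3: select L,M (d=11); attach at lengths (11/2, 11/2); label the merged cluster LM
  updated: d(EN,LM)=67/4, d(J,LM)=51/2, d(LM,PS)=43/2
iteration 4: select EN,PS (d=25/2); attach at lengths (15/4, 15/4); label the merged cluster ENPS
  updated: d(ENPS,J)=75/4, d(ENPS,LM)=153/8
iteration 5: select ENPS,J (d=75/4); attach at lengths (25/8, 75/8); label the merged cluster EJNPS
  updated: d(EJNPS,LM)=102/5
iteration 6: select EJNPS,LM (d=102/5); attach at lengths (33/40, 47/10); label the merged cluster EJLMNPS
final tree: ((((E:5/2,N:5/2):15/4,(P:5/2,S:5/2):15/4):25/8,J:75/8):33/40,(L:11/2,M:11/2):47/10)
total length: 1861/40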